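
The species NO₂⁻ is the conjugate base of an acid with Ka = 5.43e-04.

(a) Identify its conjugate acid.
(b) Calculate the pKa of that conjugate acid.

(a) The conjugate acid is formed by adding one H⁺ to NO₂⁻, giving HNO₂. (b) pKa = -log(Ka) = -log(5.43e-04) = 3.27.

Conjugate acid: HNO₂; pK_a = 3.27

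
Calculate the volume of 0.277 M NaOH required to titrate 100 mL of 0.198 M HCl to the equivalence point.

At equivalence: moles acid = moles base. moles HCl = 0.198 × 100/1000 = 0.0198 mol. V_base = moles / 0.277 × 1000 = 71.5 mL.

V_{base} = 71.5 mL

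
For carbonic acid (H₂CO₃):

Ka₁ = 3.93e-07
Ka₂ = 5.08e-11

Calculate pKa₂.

pKa₂ = -log(Ka₂) = -log(5.08e-11) = 10.29.

pK_{a2} = 10.29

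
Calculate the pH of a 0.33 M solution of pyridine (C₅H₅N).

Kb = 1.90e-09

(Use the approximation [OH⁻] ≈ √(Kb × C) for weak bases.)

[OH⁻] = √(Kb × C) = √(1.90e-09 × 0.33) = 2.5040e-05. pOH = 4.60, pH = 14 - pOH

pH = 9.40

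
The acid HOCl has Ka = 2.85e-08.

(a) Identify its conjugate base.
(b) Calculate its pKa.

(a) The conjugate base is formed by removing one H⁺ from HOCl, giving OCl⁻. (b) pKa = -log(Ka) = -log(2.85e-08) = 7.55.

Conjugate base: OCl⁻; pK_a = 7.55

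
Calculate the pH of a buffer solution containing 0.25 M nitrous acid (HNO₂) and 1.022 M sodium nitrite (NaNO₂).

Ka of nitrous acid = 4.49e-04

pKa = -log(4.49e-04) = 3.35. pH = pKa + log([A⁻]/[HA]) = 3.35 + log(1.022/0.25)

pH = 3.96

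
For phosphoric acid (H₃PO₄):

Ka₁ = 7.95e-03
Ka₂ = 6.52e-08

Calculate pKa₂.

pKa₂ = -log(Ka₂) = -log(6.52e-08) = 7.19.

pK_{a2} = 7.19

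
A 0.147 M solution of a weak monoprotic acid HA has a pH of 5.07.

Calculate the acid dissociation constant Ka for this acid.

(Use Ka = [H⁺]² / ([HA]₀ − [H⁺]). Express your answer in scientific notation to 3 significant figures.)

[H⁺] = 10^(−pH) = 10^(−5.07) = 8.511e-06 M. For HA ⇌ H⁺ + A⁻, Ka = [H⁺][A⁻]/[HA] = [H⁺]² / ([HA]₀ − [H⁺]) = (8.511e-06)² / (0.147 − 8.511e-06) = 4.93e-10.

K_a = 4.93e-10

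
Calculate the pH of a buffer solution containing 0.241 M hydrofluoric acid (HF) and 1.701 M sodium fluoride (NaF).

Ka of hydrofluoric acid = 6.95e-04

pKa = -log(6.95e-04) = 3.16. pH = pKa + log([A⁻]/[HA]) = 3.16 + log(1.701/0.241)

pH = 4.01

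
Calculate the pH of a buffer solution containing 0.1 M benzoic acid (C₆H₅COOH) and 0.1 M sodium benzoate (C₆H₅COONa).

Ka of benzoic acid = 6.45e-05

pKa = -log(6.45e-05) = 4.19. pH = pKa + log([A⁻]/[HA]) = 4.19 + log(0.1/0.1)

pH = 4.19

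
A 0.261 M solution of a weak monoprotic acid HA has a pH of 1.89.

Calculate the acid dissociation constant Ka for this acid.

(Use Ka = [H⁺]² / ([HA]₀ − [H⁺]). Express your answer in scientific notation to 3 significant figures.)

[H⁺] = 10^(−pH) = 10^(−1.89) = 1.288e-02 M. For HA ⇌ H⁺ + A⁻, Ka = [H⁺][A⁻]/[HA] = [H⁺]² / ([HA]₀ − [H⁺]) = (1.288e-02)² / (0.261 − 1.288e-02) = 6.69e-04.

K_a = 6.69e-04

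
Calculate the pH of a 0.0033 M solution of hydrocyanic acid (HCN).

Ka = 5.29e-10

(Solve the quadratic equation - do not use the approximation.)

x² + Ka×x - Ka×C = 0. Using quadratic formula: [H⁺] = 1.3210e-06

pH = 5.88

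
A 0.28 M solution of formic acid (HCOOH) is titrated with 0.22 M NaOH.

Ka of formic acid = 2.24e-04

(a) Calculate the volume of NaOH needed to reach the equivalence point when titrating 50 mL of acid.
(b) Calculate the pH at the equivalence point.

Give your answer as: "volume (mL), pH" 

moles acid = 0.28 × 50/1000 = 0.014 mol; V_base = moles/0.22 × 1000 = 63.6 mL. At equivalence only the conjugate base is present: [A⁻] = 0.014/0.114 = 1.2320e-01 M. Kb = Kw/Ka = 4.46e-11; [OH⁻] = √(Kb × [A⁻]) = 2.3452e-06; pOH = 5.63; pH = 14 - pOH = 8.37.

V = 63.6 mL, pH = 8.37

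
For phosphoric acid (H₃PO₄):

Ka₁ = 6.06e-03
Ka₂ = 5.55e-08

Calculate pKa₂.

pKa₂ = -log(Ka₂) = -log(5.55e-08) = 7.26.

pK_{a2} = 7.26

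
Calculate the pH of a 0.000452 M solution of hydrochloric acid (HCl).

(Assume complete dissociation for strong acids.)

[H⁺] = 0.000452 M for strong acid. pH = -log[H⁺] = -log(0.000452)

pH = 3.34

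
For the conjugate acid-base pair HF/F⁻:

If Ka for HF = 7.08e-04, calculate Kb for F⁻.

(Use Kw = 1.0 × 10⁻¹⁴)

For a conjugate pair Ka × Kb = Kw, so Kb = Kw/Ka = 1.0 × 10⁻¹⁴ / 7.08e-04 = 1.41e-11.

K_b = 1.41e-11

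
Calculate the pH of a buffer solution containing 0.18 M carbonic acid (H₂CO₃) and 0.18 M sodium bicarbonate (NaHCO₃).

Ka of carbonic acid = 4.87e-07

pKa = -log(4.87e-07) = 6.31. pH = pKa + log([A⁻]/[HA]) = 6.31 + log(0.18/0.18)

pH = 6.31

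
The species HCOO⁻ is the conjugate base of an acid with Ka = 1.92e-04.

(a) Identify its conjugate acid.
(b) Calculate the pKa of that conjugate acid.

(a) The conjugate acid is formed by adding one H⁺ to HCOO⁻, giving HCOOH. (b) pKa = -log(Ka) = -log(1.92e-04) = 3.72.

Conjugate acid: HCOOH; pK_a = 3.72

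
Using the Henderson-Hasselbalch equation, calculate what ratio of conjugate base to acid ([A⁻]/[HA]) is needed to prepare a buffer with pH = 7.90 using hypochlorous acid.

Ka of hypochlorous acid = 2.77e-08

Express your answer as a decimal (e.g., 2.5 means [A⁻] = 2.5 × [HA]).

pKa = -log(2.77e-08) = 7.5575. pH = pKa + log([A⁻]/[HA]), so log([A⁻]/[HA]) = pH − pKa = 7.90 − 7.5575 = 0.3425. [A⁻]/[HA] = 10^(0.3425) = 2.20

[A⁻]/[HA] = 2.20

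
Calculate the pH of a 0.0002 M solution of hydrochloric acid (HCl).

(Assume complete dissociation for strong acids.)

[H⁺] = 0.0002 M for strong acid. pH = -log[H⁺] = -log(0.0002)

pH = 3.70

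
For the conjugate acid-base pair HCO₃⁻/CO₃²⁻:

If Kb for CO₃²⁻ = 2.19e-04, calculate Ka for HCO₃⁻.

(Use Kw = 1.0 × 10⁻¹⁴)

For a conjugate pair Ka × Kb = Kw, so Ka = Kw/Kb = 1.0 × 10⁻¹⁴ / 2.19e-04 = 4.57e-11.

K_a = 4.57e-11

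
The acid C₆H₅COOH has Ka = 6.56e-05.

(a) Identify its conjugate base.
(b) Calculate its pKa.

(a) The conjugate base is formed by removing one H⁺ from C₆H₅COOH, giving C₆H₅COO⁻. (b) pKa = -log(Ka) = -log(6.56e-05) = 4.18.

Conjugate base: C₆H₅COO⁻; pK_a = 4.18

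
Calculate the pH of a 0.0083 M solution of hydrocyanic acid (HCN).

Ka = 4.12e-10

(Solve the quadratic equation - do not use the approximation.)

x² + Ka×x - Ka×C = 0. Using quadratic formula: [H⁺] = 1.8490e-06

pH = 5.73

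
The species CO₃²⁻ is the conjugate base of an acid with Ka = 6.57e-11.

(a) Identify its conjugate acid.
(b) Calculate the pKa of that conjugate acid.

(a) The conjugate acid is formed by adding one H⁺ to CO₃²⁻, giving HCO₃⁻. (b) pKa = -log(Ka) = -log(6.57e-11) = 10.18.

Conjugate acid: HCO₃⁻; pK_a = 10.18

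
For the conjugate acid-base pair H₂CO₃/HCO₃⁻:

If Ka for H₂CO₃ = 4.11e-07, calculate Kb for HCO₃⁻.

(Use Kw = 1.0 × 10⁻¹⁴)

For a conjugate pair Ka × Kb = Kw, so Kb = Kw/Ka = 1.0 × 10⁻¹⁴ / 4.11e-07 = 2.43e-08.

K_b = 2.43e-08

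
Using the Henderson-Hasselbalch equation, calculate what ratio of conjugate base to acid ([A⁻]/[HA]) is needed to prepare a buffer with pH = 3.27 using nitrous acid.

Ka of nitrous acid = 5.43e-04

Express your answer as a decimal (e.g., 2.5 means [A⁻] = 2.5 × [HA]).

pKa = -log(5.43e-04) = 3.2652. pH = pKa + log([A⁻]/[HA]), so log([A⁻]/[HA]) = pH − pKa = 3.27 − 3.2652 = 0.0048. [A⁻]/[HA] = 10^(0.0048) = 1.01

[A⁻]/[HA] = 1.01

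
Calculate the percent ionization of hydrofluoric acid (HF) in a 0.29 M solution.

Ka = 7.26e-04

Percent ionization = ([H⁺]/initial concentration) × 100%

Using Ka equilibrium: x² + Ka×x - Ka×C = 0. Solving: [H⁺] = 1.4152e-02. Percent = (1.4152e-02/0.29) × 100

Percent ionization = 4.88%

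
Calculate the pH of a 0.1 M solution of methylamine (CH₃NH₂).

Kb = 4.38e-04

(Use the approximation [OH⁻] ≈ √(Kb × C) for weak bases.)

[OH⁻] = √(Kb × C) = √(4.38e-04 × 0.1) = 6.6182e-03. pOH = 2.18, pH = 14 - pOH

pH = 11.82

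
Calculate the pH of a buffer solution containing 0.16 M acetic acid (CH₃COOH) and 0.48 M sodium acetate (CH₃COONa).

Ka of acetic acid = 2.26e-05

pKa = -log(2.26e-05) = 4.65. pH = pKa + log([A⁻]/[HA]) = 4.65 + log(0.48/0.16)

pH = 5.12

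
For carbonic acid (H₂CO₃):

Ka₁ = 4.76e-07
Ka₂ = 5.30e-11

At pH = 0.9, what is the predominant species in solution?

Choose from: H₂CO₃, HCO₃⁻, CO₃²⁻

pKa₁ = 6.32, pKa₂ = 10.28. For a polyprotic acid the predominant species crosses at each pKa: below pKa_n the protonated form dominates, above it the deprotonated form does. At pH = 0.9, the predominant species is H₂CO₃.

H₂CO₃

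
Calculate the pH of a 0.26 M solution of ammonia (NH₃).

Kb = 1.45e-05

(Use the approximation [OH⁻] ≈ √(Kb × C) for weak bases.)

[OH⁻] = √(Kb × C) = √(1.45e-05 × 0.26) = 1.9416e-03. pOH = 2.71, pH = 14 - pOH

pH = 11.29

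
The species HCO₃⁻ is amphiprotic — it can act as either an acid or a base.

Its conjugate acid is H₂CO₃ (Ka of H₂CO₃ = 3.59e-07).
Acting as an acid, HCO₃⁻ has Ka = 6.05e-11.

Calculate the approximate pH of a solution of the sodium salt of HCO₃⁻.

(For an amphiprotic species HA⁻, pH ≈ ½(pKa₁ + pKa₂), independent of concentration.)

pKa₁ = -log(3.59e-07) = 6.44; pKa₂ = -log(6.05e-11) = 10.22. For an amphiprotic species, pH ≈ ½(pKa₁ + pKa₂) = ½(6.44 + 10.22) = 8.33.

pH = 8.33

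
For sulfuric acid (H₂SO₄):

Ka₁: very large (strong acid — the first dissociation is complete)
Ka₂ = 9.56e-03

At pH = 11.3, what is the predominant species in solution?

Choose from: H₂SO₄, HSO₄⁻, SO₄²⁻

The first dissociation is complete, so H₂SO₄ itself is never the predominant species in water; pKa₂ = -log(9.56e-03) = 2.02. For a polyprotic acid the predominant species crosses at each pKa: below pKa_n the protonated form dominates, above it the deprotonated form does. At pH = 11.3, the predominant species is SO₄²⁻.

SO₄²⁻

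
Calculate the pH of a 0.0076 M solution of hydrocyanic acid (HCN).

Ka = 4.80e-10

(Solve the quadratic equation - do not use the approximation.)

x² + Ka×x - Ka×C = 0. Using quadratic formula: [H⁺] = 1.9097e-06

pH = 5.72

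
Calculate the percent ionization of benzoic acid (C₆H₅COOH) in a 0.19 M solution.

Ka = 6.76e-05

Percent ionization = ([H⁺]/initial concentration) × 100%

Using Ka equilibrium: x² + Ka×x - Ka×C = 0. Solving: [H⁺] = 3.5502e-03. Percent = (3.5502e-03/0.19) × 100

Percent ionization = 1.87%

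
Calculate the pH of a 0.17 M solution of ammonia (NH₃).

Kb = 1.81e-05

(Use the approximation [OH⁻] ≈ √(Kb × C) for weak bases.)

[OH⁻] = √(Kb × C) = √(1.81e-05 × 0.17) = 1.7541e-03. pOH = 2.76, pH = 14 - pOH

pH = 11.24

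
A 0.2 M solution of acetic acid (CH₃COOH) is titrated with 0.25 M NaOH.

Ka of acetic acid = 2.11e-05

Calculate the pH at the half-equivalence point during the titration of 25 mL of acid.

At half-equivalence [HA] = [A⁻], so Henderson-Hasselbalch gives pH = pKa = -log(2.11e-05) = 4.68.

pH = pKa = 4.68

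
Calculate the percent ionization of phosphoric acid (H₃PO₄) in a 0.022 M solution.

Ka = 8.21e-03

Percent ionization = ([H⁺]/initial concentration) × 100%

Using Ka equilibrium: x² + Ka×x - Ka×C = 0. Solving: [H⁺] = 9.9474e-03. Percent = (9.9474e-03/0.022) × 100

Percent ionization = 45.2%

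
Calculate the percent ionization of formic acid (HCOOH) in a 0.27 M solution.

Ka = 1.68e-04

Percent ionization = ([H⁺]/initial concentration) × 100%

Using Ka equilibrium: x² + Ka×x - Ka×C = 0. Solving: [H⁺] = 6.6515e-03. Percent = (6.6515e-03/0.27) × 100

Percent ionization = 2.46%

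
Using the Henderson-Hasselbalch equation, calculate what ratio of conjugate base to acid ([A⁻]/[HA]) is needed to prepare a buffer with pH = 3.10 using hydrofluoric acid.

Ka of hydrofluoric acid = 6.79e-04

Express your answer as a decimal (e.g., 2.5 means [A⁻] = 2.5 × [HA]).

pKa = -log(6.79e-04) = 3.1681. pH = pKa + log([A⁻]/[HA]), so log([A⁻]/[HA]) = pH − pKa = 3.10 − 3.1681 = -0.0681. [A⁻]/[HA] = 10^(-0.0681) = 0.855

[A⁻]/[HA] = 0.855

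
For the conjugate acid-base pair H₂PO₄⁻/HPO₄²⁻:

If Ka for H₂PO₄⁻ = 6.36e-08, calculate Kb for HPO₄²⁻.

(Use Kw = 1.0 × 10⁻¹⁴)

For a conjugate pair Ka × Kb = Kw, so Kb = Kw/Ka = 1.0 × 10⁻¹⁴ / 6.36e-08 = 1.57e-07.

K_b = 1.57e-07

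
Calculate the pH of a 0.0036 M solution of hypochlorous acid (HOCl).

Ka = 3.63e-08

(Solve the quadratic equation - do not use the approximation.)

x² + Ka×x - Ka×C = 0. Using quadratic formula: [H⁺] = 1.1413e-05

pH = 4.94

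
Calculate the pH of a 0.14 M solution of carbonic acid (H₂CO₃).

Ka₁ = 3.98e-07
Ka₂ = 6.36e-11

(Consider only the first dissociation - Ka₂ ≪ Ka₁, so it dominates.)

First dissociation dominates. From Ka₁ = [H⁺][HA⁻]/[H₂A], x² + Ka₁·x − Ka₁·C = 0 with C = 0.14 M and Ka₁ = 3.98e-07. Solving: [H⁺] = (−Ka₁ + √(Ka₁² + 4·Ka₁·C)) / 2 = 2.3585e-04 M. pH = -log(2.3585e-04) = 3.63.

pH = 3.63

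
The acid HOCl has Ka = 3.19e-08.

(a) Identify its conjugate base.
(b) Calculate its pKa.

(a) The conjugate base is formed by removing one H⁺ from HOCl, giving OCl⁻. (b) pKa = -log(Ka) = -log(3.19e-08) = 7.50.

Conjugate base: OCl⁻; pK_a = 7.50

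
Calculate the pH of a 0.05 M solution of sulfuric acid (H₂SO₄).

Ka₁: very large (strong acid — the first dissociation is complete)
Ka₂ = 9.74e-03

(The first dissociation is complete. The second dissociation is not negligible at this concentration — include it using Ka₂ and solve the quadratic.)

First dissociation is complete: [H⁺]₀ = [HSO₄⁻]₀ = C = 0.05 M. Second dissociation HSO₄⁻ ⇌ H⁺ + SO₄²⁻: let x = [SO₄²⁻]. Ka₂ = (C + x)·x / (C − x) = 9.74e-03 → x² + (C + Ka₂)·x − Ka₂·C = 0 → x² + 0.05974·x − 4.870e-04 = 0. x = (−0.05974 + √(0.05974² + 4 × 4.870e-04)) / 2 = 7.2678e-03 M. [H⁺] = C + x = 0.05 + 7.2678e-03 = 5.7268e-02 M. pH = -log(5.7268e-02) = 1.24.

pH = 1.24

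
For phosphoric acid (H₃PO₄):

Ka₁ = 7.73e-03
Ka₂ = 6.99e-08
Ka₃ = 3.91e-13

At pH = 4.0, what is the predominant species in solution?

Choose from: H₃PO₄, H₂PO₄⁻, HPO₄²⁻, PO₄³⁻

pKa₁ = 2.11, pKa₂ = 7.16, pKa₃ = 12.41. For a polyprotic acid the predominant species crosses at each pKa: below pKa_n the protonated form dominates, above it the deprotonated form does. At pH = 4.0, the predominant species is H₂PO₄⁻.

H₂PO₄⁻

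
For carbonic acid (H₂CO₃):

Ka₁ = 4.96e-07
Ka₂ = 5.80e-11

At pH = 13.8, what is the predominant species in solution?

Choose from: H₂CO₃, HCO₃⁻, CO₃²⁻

pKa₁ = 6.30, pKa₂ = 10.24. For a polyprotic acid the predominant species crosses at each pKa: below pKa_n the protonated form dominates, above it the deprotonated form does. At pH = 13.8, the predominant species is CO₃²⁻.

CO₃²⁻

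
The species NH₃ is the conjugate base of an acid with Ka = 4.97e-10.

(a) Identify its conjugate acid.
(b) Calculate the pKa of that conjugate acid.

(a) The conjugate acid is formed by adding one H⁺ to NH₃, giving NH₄⁺. (b) pKa = -log(Ka) = -log(4.97e-10) = 9.30.

Conjugate acid: NH₄⁺; pK_a = 9.30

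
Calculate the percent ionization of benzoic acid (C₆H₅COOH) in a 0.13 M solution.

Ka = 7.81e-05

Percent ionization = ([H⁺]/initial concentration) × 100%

Using Ka equilibrium: x² + Ka×x - Ka×C = 0. Solving: [H⁺] = 3.1476e-03. Percent = (3.1476e-03/0.13) × 100

Percent ionization = 2.42%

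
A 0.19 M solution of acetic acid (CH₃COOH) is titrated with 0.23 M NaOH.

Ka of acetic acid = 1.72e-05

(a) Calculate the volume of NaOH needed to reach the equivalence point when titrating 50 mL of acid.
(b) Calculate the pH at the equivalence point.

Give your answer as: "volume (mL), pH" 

moles acid = 0.19 × 50/1000 = 0.0095 mol; V_base = moles/0.23 × 1000 = 41.3 mL. At equivalence only the conjugate base is present: [A⁻] = 0.0095/0.091 = 1.0405e-01 M. Kb = Kw/Ka = 5.81e-10; [OH⁻] = √(Kb × [A⁻]) = 7.7777e-06; pOH = 5.11; pH = 14 - pOH = 8.89.

V = 41.3 mL, pH = 8.89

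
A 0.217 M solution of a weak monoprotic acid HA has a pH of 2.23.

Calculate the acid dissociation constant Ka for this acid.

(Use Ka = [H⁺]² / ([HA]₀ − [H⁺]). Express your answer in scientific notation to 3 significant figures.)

[H⁺] = 10^(−pH) = 10^(−2.23) = 5.888e-03 M. For HA ⇌ H⁺ + A⁻, Ka = [H⁺][A⁻]/[HA] = [H⁺]² / ([HA]₀ − [H⁺]) = (5.888e-03)² / (0.217 − 5.888e-03) = 1.64e-04.

K_a = 1.64e-04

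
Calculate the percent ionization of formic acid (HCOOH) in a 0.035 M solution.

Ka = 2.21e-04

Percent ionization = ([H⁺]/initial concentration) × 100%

Using Ka equilibrium: x² + Ka×x - Ka×C = 0. Solving: [H⁺] = 2.6729e-03. Percent = (2.6729e-03/0.035) × 100

Percent ionization = 7.64%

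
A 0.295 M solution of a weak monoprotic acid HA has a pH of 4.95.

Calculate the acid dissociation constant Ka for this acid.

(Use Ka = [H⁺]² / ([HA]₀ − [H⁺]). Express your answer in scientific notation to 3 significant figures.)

[H⁺] = 10^(−pH) = 10^(−4.95) = 1.122e-05 M. For HA ⇌ H⁺ + A⁻, Ka = [H⁺][A⁻]/[HA] = [H⁺]² / ([HA]₀ − [H⁺]) = (1.122e-05)² / (0.295 − 1.122e-05) = 4.27e-10.

K_a = 4.27e-10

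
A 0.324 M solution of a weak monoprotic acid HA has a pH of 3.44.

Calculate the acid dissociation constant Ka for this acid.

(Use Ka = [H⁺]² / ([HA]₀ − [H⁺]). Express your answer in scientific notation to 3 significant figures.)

[H⁺] = 10^(−pH) = 10^(−3.44) = 3.631e-04 M. For HA ⇌ H⁺ + A⁻, Ka = [H⁺][A⁻]/[HA] = [H⁺]² / ([HA]₀ − [H⁺]) = (3.631e-04)² / (0.324 − 3.631e-04) = 4.07e-07.

K_a = 4.07e-07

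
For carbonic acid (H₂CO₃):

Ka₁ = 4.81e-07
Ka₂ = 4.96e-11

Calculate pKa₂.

pKa₂ = -log(Ka₂) = -log(4.96e-11) = 10.30.

pK_{a2} = 10.30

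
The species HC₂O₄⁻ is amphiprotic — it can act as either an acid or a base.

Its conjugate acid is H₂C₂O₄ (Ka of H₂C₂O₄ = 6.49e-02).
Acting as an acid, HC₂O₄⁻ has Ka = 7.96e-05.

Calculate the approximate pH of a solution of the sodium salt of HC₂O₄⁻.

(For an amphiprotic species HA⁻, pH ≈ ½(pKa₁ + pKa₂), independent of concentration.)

pKa₁ = -log(6.49e-02) = 1.19; pKa₂ = -log(7.96e-05) = 4.10. For an amphiprotic species, pH ≈ ½(pKa₁ + pKa₂) = ½(1.19 + 4.10) = 2.64.

pH = 2.64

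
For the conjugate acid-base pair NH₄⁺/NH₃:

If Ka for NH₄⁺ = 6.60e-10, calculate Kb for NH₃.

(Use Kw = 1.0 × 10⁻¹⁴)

For a conjugate pair Ka × Kb = Kw, so Kb = Kw/Ka = 1.0 × 10⁻¹⁴ / 6.60e-10 = 1.52e-05.

K_b = 1.52e-05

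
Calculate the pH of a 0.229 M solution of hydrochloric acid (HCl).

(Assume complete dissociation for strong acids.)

[H⁺] = 0.229 M for strong acid. pH = -log[H⁺] = -log(0.229)

pH = 0.64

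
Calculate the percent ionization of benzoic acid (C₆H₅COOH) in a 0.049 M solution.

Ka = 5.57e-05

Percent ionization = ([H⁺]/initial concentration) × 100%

Using Ka equilibrium: x² + Ka×x - Ka×C = 0. Solving: [H⁺] = 1.6244e-03. Percent = (1.6244e-03/0.049) × 100

Percent ionization = 3.32%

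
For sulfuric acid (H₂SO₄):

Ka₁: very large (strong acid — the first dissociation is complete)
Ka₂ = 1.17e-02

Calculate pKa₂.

pKa₂ = -log(Ka₂) = -log(1.17e-02) = 1.93.

pK_{a2} = 1.93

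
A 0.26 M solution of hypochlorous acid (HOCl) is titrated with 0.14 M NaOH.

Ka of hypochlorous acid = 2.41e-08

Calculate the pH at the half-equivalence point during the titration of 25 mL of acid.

At half-equivalence [HA] = [A⁻], so Henderson-Hasselbalch gives pH = pKa = -log(2.41e-08) = 7.62.

pH = pKa = 7.62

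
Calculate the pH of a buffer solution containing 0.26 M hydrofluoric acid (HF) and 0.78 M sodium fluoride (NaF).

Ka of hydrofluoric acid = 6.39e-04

pKa = -log(6.39e-04) = 3.19. pH = pKa + log([A⁻]/[HA]) = 3.19 + log(0.78/0.26)

pH = 3.67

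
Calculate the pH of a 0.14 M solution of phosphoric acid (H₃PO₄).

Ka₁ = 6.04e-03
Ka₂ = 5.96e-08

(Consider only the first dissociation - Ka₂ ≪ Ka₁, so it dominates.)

First dissociation dominates. From Ka₁ = [H⁺][HA⁻]/[H₂A], x² + Ka₁·x − Ka₁·C = 0 with C = 0.14 M and Ka₁ = 6.04e-03. Solving: [H⁺] = (−Ka₁ + √(Ka₁² + 4·Ka₁·C)) / 2 = 2.6216e-02 M. pH = -log(2.6216e-02) = 1.58.

pH = 1.58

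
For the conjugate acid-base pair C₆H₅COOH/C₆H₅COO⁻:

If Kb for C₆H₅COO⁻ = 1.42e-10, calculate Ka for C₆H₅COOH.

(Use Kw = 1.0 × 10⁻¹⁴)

For a conjugate pair Ka × Kb = Kw, so Ka = Kw/Kb = 1.0 × 10⁻¹⁴ / 1.42e-10 = 7.04e-05.

K_a = 7.04e-05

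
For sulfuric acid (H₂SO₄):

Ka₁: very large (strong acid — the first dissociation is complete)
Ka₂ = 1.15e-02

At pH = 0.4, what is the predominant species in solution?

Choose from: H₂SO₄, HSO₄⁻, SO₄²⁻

The first dissociation is complete, so H₂SO₄ itself is never the predominant species in water; pKa₂ = -log(1.15e-02) = 1.94. For a polyprotic acid the predominant species crosses at each pKa: below pKa_n the protonated form dominates, above it the deprotonated form does. At pH = 0.4, the predominant species is HSO₄⁻.

HSO₄⁻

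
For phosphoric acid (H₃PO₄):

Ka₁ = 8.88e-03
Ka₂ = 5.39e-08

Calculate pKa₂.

pKa₂ = -log(Ka₂) = -log(5.39e-08) = 7.27.

pK_{a2} = 7.27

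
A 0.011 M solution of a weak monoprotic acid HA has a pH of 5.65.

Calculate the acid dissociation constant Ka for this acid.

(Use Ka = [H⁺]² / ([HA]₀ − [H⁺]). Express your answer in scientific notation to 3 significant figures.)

[H⁺] = 10^(−pH) = 10^(−5.65) = 2.239e-06 M. For HA ⇌ H⁺ + A⁻, Ka = [H⁺][A⁻]/[HA] = [H⁺]² / ([HA]₀ − [H⁺]) = (2.239e-06)² / (0.011 − 2.239e-06) = 4.56e-10.

K_a = 4.56e-10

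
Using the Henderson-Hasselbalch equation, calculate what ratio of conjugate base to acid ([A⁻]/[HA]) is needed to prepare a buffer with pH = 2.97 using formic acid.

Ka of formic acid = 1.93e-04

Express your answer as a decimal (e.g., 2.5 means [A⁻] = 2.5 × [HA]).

pKa = -log(1.93e-04) = 3.7144. pH = pKa + log([A⁻]/[HA]), so log([A⁻]/[HA]) = pH − pKa = 2.97 − 3.7144 = -0.7444. [A⁻]/[HA] = 10^(-0.7444) = 0.180

[A⁻]/[HA] = 0.180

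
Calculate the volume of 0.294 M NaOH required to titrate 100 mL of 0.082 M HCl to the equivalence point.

At equivalence: moles acid = moles base. moles HCl = 0.082 × 100/1000 = 0.0082 mol. V_base = moles / 0.294 × 1000 = 27.9 mL.

V_{base} = 27.9 mL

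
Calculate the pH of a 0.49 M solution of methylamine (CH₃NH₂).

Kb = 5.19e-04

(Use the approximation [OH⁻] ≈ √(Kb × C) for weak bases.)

[OH⁻] = √(Kb × C) = √(5.19e-04 × 0.49) = 1.5947e-02. pOH = 1.80, pH = 14 - pOH

pH = 12.20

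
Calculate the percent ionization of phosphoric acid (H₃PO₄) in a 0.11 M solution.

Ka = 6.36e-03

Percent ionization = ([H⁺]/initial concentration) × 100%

Using Ka equilibrium: x² + Ka×x - Ka×C = 0. Solving: [H⁺] = 2.3460e-02. Percent = (2.3460e-02/0.11) × 100

Percent ionization = 21.3%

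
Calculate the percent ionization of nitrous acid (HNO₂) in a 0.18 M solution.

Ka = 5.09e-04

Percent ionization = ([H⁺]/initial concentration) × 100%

Using Ka equilibrium: x² + Ka×x - Ka×C = 0. Solving: [H⁺] = 9.3207e-03. Percent = (9.3207e-03/0.18) × 100

Percent ionization = 5.18%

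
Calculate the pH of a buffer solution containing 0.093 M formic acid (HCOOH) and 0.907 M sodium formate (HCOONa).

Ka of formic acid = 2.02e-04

pKa = -log(2.02e-04) = 3.69. pH = pKa + log([A⁻]/[HA]) = 3.69 + log(0.907/0.093)

pH = 4.68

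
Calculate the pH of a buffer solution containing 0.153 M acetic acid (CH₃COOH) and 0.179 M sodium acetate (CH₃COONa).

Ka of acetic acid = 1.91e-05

pKa = -log(1.91e-05) = 4.72. pH = pKa + log([A⁻]/[HA]) = 4.72 + log(0.179/0.153)

pH = 4.79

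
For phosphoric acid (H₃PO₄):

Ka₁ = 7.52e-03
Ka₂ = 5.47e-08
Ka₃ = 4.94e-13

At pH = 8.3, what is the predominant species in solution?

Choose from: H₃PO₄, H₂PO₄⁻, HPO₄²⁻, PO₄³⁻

pKa₁ = 2.12, pKa₂ = 7.26, pKa₃ = 12.31. For a polyprotic acid the predominant species crosses at each pKa: below pKa_n the protonated form dominates, above it the deprotonated form does. At pH = 8.3, the predominant species is HPO₄²⁻.

HPO₄²⁻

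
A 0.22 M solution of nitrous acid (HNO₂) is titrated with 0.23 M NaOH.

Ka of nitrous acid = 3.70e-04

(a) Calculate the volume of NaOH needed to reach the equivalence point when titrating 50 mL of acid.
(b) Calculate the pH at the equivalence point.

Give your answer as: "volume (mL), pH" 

moles acid = 0.22 × 50/1000 = 0.011 mol; V_base = moles/0.23 × 1000 = 47.8 mL. At equivalence only the conjugate base is present: [A⁻] = 0.011/0.098 = 1.1244e-01 M. Kb = Kw/Ka = 2.70e-11; [OH⁻] = √(Kb × [A⁻]) = 1.7433e-06; pOH = 5.76; pH = 14 - pOH = 8.24.

V = 47.8 mL, pH = 8.24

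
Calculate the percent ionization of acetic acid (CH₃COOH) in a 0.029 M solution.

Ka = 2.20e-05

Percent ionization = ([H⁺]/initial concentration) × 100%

Using Ka equilibrium: x² + Ka×x - Ka×C = 0. Solving: [H⁺] = 7.8782e-04. Percent = (7.8782e-04/0.029) × 100

Percent ionization = 2.72%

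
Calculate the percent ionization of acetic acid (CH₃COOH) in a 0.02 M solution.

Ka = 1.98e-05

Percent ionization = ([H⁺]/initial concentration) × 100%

Using Ka equilibrium: x² + Ka×x - Ka×C = 0. Solving: [H⁺] = 6.1946e-04. Percent = (6.1946e-04/0.02) × 100

Percent ionization = 3.1%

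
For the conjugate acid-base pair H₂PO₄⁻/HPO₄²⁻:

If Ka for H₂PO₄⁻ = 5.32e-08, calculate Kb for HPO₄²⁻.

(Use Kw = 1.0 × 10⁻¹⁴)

For a conjugate pair Ka × Kb = Kw, so Kb = Kw/Ka = 1.0 × 10⁻¹⁴ / 5.32e-08 = 1.88e-07.

K_b = 1.88e-07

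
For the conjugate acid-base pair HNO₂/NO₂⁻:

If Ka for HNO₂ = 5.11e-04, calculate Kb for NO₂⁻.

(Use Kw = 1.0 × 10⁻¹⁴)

For a conjugate pair Ka × Kb = Kw, so Kb = Kw/Ka = 1.0 × 10⁻¹⁴ / 5.11e-04 = 1.96e-11.

K_b = 1.96e-11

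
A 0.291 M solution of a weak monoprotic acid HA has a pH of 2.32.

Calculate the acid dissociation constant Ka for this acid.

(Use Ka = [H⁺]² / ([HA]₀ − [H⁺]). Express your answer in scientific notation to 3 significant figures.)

[H⁺] = 10^(−pH) = 10^(−2.32) = 4.786e-03 M. For HA ⇌ H⁺ + A⁻, Ka = [H⁺][A⁻]/[HA] = [H⁺]² / ([HA]₀ − [H⁺]) = (4.786e-03)² / (0.291 − 4.786e-03) = 8.00e-05.

K_a = 8.00e-05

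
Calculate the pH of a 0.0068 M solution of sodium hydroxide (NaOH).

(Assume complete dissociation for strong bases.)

[OH⁻] = 0.0068 M for strong base. pOH = -log[OH⁻] = 2.17, pH = 14 - pOH

pH = 11.83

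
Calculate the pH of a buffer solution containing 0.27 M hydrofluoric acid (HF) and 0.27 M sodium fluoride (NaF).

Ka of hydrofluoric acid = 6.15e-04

pKa = -log(6.15e-04) = 3.21. pH = pKa + log([A⁻]/[HA]) = 3.21 + log(0.27/0.27)

pH = 3.21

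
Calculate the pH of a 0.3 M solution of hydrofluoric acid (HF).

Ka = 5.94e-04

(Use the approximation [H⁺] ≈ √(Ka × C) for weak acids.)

[H⁺] = √(Ka × C) = √(5.94e-04 × 0.3) = 1.3349e-02. pH = -log(1.3349e-02)

pH = 1.87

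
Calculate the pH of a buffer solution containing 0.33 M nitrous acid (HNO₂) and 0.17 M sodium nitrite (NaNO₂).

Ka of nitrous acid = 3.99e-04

pKa = -log(3.99e-04) = 3.40. pH = pKa + log([A⁻]/[HA]) = 3.40 + log(0.17/0.33)

pH = 3.11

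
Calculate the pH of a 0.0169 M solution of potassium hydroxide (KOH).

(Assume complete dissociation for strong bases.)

[OH⁻] = 0.0169 M for strong base. pOH = -log[OH⁻] = 1.77, pH = 14 - pOH

pH = 12.23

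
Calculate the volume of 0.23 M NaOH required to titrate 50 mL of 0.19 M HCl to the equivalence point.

At equivalence: moles acid = moles base. moles HCl = 0.19 × 50/1000 = 0.0095 mol. V_base = moles / 0.23 × 1000 = 41.3 mL.

V_{base} = 41.3 mL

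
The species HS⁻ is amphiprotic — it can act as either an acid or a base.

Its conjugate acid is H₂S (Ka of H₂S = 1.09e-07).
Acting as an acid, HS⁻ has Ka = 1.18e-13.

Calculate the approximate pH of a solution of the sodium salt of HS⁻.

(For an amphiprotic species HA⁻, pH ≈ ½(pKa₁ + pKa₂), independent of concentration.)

pKa₁ = -log(1.09e-07) = 6.96; pKa₂ = -log(1.18e-13) = 12.93. For an amphiprotic species, pH ≈ ½(pKa₁ + pKa₂) = ½(6.96 + 12.93) = 9.95.

pH = 9.95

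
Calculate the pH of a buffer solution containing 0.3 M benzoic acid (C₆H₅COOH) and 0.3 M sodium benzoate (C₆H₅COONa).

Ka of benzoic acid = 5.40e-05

pKa = -log(5.40e-05) = 4.27. pH = pKa + log([A⁻]/[HA]) = 4.27 + log(0.3/0.3)

pH = 4.27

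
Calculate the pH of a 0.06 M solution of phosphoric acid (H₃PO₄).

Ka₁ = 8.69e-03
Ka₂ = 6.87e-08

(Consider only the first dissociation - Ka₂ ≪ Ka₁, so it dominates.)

First dissociation dominates. From Ka₁ = [H⁺][HA⁻]/[H₂A], x² + Ka₁·x − Ka₁·C = 0 with C = 0.06 M and Ka₁ = 8.69e-03. Solving: [H⁺] = (−Ka₁ + √(Ka₁² + 4·Ka₁·C)) / 2 = 1.8899e-02 M. pH = -log(1.8899e-02) = 1.72.

pH = 1.72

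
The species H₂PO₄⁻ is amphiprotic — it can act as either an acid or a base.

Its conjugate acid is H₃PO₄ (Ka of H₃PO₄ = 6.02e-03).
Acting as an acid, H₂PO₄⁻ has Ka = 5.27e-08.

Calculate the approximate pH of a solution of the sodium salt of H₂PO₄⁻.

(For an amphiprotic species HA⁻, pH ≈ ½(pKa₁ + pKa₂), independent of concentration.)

pKa₁ = -log(6.02e-03) = 2.22; pKa₂ = -log(5.27e-08) = 7.28. For an amphiprotic species, pH ≈ ½(pKa₁ + pKa₂) = ½(2.22 + 7.28) = 4.75.

pH = 4.75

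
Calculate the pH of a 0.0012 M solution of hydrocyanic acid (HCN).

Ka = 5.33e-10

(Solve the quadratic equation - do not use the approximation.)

x² + Ka×x - Ka×C = 0. Using quadratic formula: [H⁺] = 7.9948e-07

pH = 6.10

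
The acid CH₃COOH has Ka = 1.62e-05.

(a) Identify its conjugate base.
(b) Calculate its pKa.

(a) The conjugate base is formed by removing one H⁺ from CH₃COOH, giving CH₃COO⁻. (b) pKa = -log(Ka) = -log(1.62e-05) = 4.79.

Conjugate base: CH₃COO⁻; pK_a = 4.79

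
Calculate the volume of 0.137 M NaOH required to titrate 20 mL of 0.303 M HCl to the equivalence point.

At equivalence: moles acid = moles base. moles HCl = 0.303 × 20/1000 = 0.00606 mol. V_base = moles / 0.137 × 1000 = 44.2 mL.

V_{base} = 44.2 mL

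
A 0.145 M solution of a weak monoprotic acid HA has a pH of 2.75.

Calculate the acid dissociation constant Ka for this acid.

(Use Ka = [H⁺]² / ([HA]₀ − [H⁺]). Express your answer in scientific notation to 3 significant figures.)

[H⁺] = 10^(−pH) = 10^(−2.75) = 1.778e-03 M. For HA ⇌ H⁺ + A⁻, Ka = [H⁺][A⁻]/[HA] = [H⁺]² / ([HA]₀ − [H⁺]) = (1.778e-03)² / (0.145 − 1.778e-03) = 2.21e-05.

K_a = 2.21e-05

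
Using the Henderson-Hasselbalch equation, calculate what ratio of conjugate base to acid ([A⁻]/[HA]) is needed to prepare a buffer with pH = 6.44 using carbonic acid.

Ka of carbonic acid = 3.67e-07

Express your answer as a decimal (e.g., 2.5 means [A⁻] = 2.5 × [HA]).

pKa = -log(3.67e-07) = 6.4353. pH = pKa + log([A⁻]/[HA]), so log([A⁻]/[HA]) = pH − pKa = 6.44 − 6.4353 = 0.0047. [A⁻]/[HA] = 10^(0.0047) = 1.01

[A⁻]/[HA] = 1.01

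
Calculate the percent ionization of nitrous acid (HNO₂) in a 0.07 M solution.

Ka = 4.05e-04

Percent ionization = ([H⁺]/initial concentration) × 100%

Using Ka equilibrium: x² + Ka×x - Ka×C = 0. Solving: [H⁺] = 5.1258e-03. Percent = (5.1258e-03/0.07) × 100

Percent ionization = 7.32%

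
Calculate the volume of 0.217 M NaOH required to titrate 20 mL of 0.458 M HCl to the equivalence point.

At equivalence: moles acid = moles base. moles HCl = 0.458 × 20/1000 = 0.00916 mol. V_base = moles / 0.217 × 1000 = 42.2 mL.

V_{base} = 42.2 mL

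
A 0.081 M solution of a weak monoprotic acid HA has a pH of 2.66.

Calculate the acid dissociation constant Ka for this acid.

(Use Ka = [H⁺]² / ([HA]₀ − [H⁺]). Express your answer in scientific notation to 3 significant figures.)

[H⁺] = 10^(−pH) = 10^(−2.66) = 2.188e-03 M. For HA ⇌ H⁺ + A⁻, Ka = [H⁺][A⁻]/[HA] = [H⁺]² / ([HA]₀ − [H⁺]) = (2.188e-03)² / (0.081 − 2.188e-03) = 6.07e-05.

K_a = 6.07e-05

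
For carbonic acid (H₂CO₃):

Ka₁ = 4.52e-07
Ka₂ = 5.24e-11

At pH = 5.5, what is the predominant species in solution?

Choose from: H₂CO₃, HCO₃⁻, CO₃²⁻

pKa₁ = 6.34, pKa₂ = 10.28. For a polyprotic acid the predominant species crosses at each pKa: below pKa_n the protonated form dominates, above it the deprotonated form does. At pH = 5.5, the predominant species is H₂CO₃.

H₂CO₃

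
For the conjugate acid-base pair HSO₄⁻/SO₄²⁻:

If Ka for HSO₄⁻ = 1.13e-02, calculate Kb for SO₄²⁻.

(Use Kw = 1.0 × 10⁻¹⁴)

For a conjugate pair Ka × Kb = Kw, so Kb = Kw/Ka = 1.0 × 10⁻¹⁴ / 1.13e-02 = 8.85e-13.

K_b = 8.85e-13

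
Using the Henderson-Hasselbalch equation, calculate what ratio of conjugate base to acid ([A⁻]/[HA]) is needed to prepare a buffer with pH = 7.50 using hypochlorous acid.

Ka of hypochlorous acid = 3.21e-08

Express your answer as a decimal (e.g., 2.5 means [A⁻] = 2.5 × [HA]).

pKa = -log(3.21e-08) = 7.4935. pH = pKa + log([A⁻]/[HA]), so log([A⁻]/[HA]) = pH − pKa = 7.50 − 7.4935 = 0.0065. [A⁻]/[HA] = 10^(0.0065) = 1.02

[A⁻]/[HA] = 1.02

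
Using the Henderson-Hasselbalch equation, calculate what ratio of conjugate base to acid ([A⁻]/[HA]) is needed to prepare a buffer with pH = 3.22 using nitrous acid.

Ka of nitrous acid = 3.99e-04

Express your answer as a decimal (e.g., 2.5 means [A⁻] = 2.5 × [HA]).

pKa = -log(3.99e-04) = 3.3990. pH = pKa + log([A⁻]/[HA]), so log([A⁻]/[HA]) = pH − pKa = 3.22 − 3.3990 = -0.1790. [A⁻]/[HA] = 10^(-0.1790) = 0.662

[A⁻]/[HA] = 0.662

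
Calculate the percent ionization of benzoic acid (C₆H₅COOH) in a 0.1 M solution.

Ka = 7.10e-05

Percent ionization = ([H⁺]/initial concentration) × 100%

Using Ka equilibrium: x² + Ka×x - Ka×C = 0. Solving: [H⁺] = 2.6293e-03. Percent = (2.6293e-03/0.1) × 100

Percent ionization = 2.63%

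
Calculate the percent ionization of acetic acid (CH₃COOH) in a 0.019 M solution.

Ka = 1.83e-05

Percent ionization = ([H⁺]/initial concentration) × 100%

Using Ka equilibrium: x² + Ka×x - Ka×C = 0. Solving: [H⁺] = 5.8058e-04. Percent = (5.8058e-04/0.019) × 100

Percent ionization = 3.06%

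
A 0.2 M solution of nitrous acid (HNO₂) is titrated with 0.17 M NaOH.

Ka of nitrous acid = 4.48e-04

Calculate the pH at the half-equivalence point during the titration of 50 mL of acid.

At half-equivalence [HA] = [A⁻], so Henderson-Hasselbalch gives pH = pKa = -log(4.48e-04) = 3.35.

pH = pKa = 3.35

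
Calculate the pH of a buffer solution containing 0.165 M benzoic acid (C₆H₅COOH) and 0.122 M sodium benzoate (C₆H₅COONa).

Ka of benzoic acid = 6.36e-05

pKa = -log(6.36e-05) = 4.20. pH = pKa + log([A⁻]/[HA]) = 4.20 + log(0.122/0.165)

pH = 4.07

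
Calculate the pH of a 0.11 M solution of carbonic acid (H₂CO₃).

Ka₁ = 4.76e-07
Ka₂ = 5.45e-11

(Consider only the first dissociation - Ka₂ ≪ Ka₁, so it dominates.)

First dissociation dominates. From Ka₁ = [H⁺][HA⁻]/[H₂A], x² + Ka₁·x − Ka₁·C = 0 with C = 0.11 M and Ka₁ = 4.76e-07. Solving: [H⁺] = (−Ka₁ + √(Ka₁² + 4·Ka₁·C)) / 2 = 2.2859e-04 M. pH = -log(2.2859e-04) = 3.64.

pH = 3.64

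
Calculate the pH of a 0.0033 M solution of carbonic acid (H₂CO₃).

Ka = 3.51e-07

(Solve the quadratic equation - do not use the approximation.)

x² + Ka×x - Ka×C = 0. Using quadratic formula: [H⁺] = 3.3859e-05

pH = 4.47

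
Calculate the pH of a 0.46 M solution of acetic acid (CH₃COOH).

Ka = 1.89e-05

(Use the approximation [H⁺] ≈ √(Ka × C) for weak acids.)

[H⁺] = √(Ka × C) = √(1.89e-05 × 0.46) = 2.9486e-03. pH = -log(2.9486e-03)

pH = 2.53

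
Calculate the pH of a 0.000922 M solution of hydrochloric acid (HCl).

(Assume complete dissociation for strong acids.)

[H⁺] = 0.000922 M for strong acid. pH = -log[H⁺] = -log(0.000922)

pH = 3.04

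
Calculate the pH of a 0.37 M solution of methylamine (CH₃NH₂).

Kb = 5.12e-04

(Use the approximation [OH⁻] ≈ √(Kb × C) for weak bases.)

[OH⁻] = √(Kb × C) = √(5.12e-04 × 0.37) = 1.3764e-02. pOH = 1.86, pH = 14 - pOH

pH = 12.14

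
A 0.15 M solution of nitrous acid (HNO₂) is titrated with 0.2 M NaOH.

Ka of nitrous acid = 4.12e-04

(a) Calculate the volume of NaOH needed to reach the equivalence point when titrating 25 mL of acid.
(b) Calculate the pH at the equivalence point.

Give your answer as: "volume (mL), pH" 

moles acid = 0.15 × 25/1000 = 0.00375 mol; V_base = moles/0.2 × 1000 = 18.8 mL. At equivalence only the conjugate base is present: [A⁻] = 0.00375/0.044 = 8.5714e-02 M. Kb = Kw/Ka = 2.43e-11; [OH⁻] = √(Kb × [A⁻]) = 1.4424e-06; pOH = 5.84; pH = 14 - pOH = 8.16.

V = 18.8 mL, pH = 8.16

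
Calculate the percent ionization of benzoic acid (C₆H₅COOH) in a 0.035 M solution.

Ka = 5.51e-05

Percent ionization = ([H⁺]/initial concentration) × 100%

Using Ka equilibrium: x² + Ka×x - Ka×C = 0. Solving: [H⁺] = 1.3614e-03. Percent = (1.3614e-03/0.035) × 100

Percent ionization = 3.89%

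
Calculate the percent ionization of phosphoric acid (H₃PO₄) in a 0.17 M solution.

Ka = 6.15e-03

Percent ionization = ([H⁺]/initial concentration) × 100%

Using Ka equilibrium: x² + Ka×x - Ka×C = 0. Solving: [H⁺] = 2.9405e-02. Percent = (2.9405e-02/0.17) × 100

Percent ionization = 17.3%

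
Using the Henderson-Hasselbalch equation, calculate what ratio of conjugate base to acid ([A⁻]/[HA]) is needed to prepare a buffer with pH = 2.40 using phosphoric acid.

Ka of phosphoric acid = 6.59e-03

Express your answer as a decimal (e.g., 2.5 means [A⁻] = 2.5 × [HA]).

pKa = -log(6.59e-03) = 2.1811. pH = pKa + log([A⁻]/[HA]), so log([A⁻]/[HA]) = pH − pKa = 2.40 − 2.1811 = 0.2189. [A⁻]/[HA] = 10^(0.2189) = 1.66

[A⁻]/[HA] = 1.66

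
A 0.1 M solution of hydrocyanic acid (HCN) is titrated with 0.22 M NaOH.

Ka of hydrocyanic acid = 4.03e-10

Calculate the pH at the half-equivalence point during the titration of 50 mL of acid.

At half-equivalence [HA] = [A⁻], so Henderson-Hasselbalch gives pH = pKa = -log(4.03e-10) = 9.39.

pH = pKa = 9.39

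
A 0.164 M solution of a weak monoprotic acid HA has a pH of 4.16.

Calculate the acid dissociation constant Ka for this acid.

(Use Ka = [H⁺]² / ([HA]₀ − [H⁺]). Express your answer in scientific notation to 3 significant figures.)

[H⁺] = 10^(−pH) = 10^(−4.16) = 6.918e-05 M. For HA ⇌ H⁺ + A⁻, Ka = [H⁺][A⁻]/[HA] = [H⁺]² / ([HA]₀ − [H⁺]) = (6.918e-05)² / (0.164 − 6.918e-05) = 2.92e-08.

K_a = 2.92e-08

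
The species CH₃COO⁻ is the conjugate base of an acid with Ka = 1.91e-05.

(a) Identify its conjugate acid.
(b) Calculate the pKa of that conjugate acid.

(a) The conjugate acid is formed by adding one H⁺ to CH₃COO⁻, giving CH₃COOH. (b) pKa = -log(Ka) = -log(1.91e-05) = 4.72.

Conjugate acid: CH₃COOH; pK_a = 4.72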